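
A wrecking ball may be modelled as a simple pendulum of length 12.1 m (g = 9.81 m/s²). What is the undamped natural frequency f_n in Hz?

0.143 Hz

For a simple pendulum ω_n = √(g/L) = √(9.81/12.1) = √0.8107 = 0.9004 rad/s.
f_n = ω_n/(2π) = 0.9004/6.283 = 0.1433 Hz.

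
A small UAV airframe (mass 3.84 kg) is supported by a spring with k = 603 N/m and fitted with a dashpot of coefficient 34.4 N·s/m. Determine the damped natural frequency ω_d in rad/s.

11.7 rad/s

ω_n = √(k/m) = √(603.0/3.84) = 12.53 rad/s.
Critical damping c_c = 2√(k·m) = 2√(603.0 × 3.84) = 96.24 N·s/m, so ζ = c/c_c = 34.4/96.24 = 0.3574.
ω_d = ω_n√(1 − ζ²) = 12.53 × √(1 − 0.128) = 11.70 rad/s.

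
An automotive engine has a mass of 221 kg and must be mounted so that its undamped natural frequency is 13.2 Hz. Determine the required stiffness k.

ω_n = 2πf_n = 2π × 13.2 = 82.94 rad/s.
k = m·ω_n² = 221 × 82.94² = 221 × 6879 = 1520000 N/m.

1520000 N/m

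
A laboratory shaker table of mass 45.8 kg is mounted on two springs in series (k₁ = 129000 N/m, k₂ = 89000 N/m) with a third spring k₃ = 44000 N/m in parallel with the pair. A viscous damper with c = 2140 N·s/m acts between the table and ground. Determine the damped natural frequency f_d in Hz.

Series pair: k_s = k₁k₂/(k₁+k₂) = (129000)(89000)/(129000 + 89000) = 52670 N/m. In parallel with k₃: k_eq = 52670 + 44000 = 96670 N/m.
ω_n = √(k_eq/m) = √(96670/45.8) = 45.94 rad/s.
Critical damping c_c = 2√(k_eq·m) = 2√(96670 × 45.8) = 4208 N·s/m, so ζ = c/c_c = 2140/4208 = 0.5085.
ω_d = ω_n√(1 − ζ²) = 45.94 × √(1 − 0.259) = 39.56 rad/s.
f_d = ω_d/(2π) = 6.296 Hz.

6.30 Hz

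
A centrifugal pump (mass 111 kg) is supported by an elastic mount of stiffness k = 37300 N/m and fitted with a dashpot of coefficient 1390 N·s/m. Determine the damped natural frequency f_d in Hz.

2.74 Hz

ω_n = √(k/m) = √(37300/111) = 18.33 rad/s.
Critical damping c_c = 2√(k·m) = 2√(37300 × 111) = 4070 N·s/m, so ζ = c/c_c = 1390/4070 = 0.3416.
ω_d = ω_n√(1 − ζ²) = 18.33 × √(1 − 0.117) = 17.23 rad/s.
f_d = ω_d/(2π) = 2.742 Hz.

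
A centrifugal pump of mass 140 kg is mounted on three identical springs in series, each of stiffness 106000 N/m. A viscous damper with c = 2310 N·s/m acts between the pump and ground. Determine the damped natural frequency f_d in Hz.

2.16 Hz

Series springs: 1/k_eq = 3/106000, so k_eq = 106000/3 = 35330 N/m.
ω_n = √(k_eq/m) = √(35330/140) = 15.89 rad/s.
Critical damping c_c = 2√(k_eq·m) = 2√(35330 × 140) = 4448 N·s/m, so ζ = c/c_c = 2310/4448 = 0.5193.
ω_d = ω_n√(1 − ζ²) = 15.89 × √(1 − 0.270) = 13.58 rad/s.
f_d = ω_d/(2π) = 2.161 Hz.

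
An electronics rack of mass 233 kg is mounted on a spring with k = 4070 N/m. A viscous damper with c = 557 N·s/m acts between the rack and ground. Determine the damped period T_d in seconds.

ω_n = √(k/m) = √(4070/233) = 4.179 rad/s.
Critical damping c_c = 2√(k·m) = 2√(4070 × 233) = 1948 N·s/m, so ζ = c/c_c = 557/1948 = 0.2860.
ω_d = ω_n√(1 − ζ²) = 4.179 × √(1 − 0.0818) = 4.005 rad/s.
T_d = 2π/ω_d = 1.569 s.

1.57 s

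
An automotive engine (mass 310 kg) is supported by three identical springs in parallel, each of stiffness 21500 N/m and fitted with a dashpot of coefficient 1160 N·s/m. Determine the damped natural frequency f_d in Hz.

Parallel springs add: k_eq = 3 × 21500 = 64500 N/m.
ω_n = √(k_eq/m) = √(64500/310) = 14.42 rad/s.
Critical damping c_c = 2√(k_eq·m) = 2√(64500 × 310) = 8943 N·s/m, so ζ = c/c_c = 1160/8943 = 0.1297.
ω_d = ω_n√(1 − ζ²) = 14.42 × √(1 − 0.0168) = 14.30 rad/s.
f_d = ω_d/(2π) = 2.276 Hz.

2.28 Hz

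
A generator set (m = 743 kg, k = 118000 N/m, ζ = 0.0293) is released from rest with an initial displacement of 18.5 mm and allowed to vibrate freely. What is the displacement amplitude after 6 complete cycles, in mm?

6.13 mm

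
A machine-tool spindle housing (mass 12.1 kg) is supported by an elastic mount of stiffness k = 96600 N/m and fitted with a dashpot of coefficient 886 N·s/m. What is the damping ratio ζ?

0.410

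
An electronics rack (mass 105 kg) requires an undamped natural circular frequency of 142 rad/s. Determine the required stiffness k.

2120000 N/m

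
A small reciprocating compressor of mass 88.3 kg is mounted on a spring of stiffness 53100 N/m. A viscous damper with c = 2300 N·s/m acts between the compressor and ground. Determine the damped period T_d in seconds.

ω_n = √(k/m) = √(53100/88.3) = 24.52 rad/s.
Critical damping c_c = 2√(k·m) = 2√(53100 × 88.3) = 4331 N·s/m, so ζ = c/c_c = 2300/4331 = 0.5311.
ω_d = ω_n√(1 − ζ²) = 24.52 × √(1 − 0.282) = 20.78 rad/s.
T_d = 2π/ω_d = 0.3024 s.

0.302 s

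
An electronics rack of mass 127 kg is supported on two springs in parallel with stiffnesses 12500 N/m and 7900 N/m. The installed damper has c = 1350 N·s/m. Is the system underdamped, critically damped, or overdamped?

Parallel springs add: k_eq = 12500 + 7900 = 20400 N/m.
c_c = 2√(k_eq·m) = 3219 N·s/m; ζ = c/c_c = 1350/3219 = 0.419.
Since ζ < 1 the system is underdamped.

underdamped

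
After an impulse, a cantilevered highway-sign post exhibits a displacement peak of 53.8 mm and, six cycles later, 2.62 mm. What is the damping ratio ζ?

Logarithmic decrement δ = (1/n)·ln(x₀/x_n) = (1/6)·ln(53.8/2.62) = (1/6)·ln(20.53) = 0.5037.
ζ = δ/√(4π² + δ²) = 0.5037/√(39.48 + 0.254) = 0.5037/6.303 = 0.07991.

0.0799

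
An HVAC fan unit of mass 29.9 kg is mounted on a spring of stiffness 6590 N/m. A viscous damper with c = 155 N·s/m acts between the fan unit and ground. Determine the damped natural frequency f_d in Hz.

2.33 Hz

ω_n = √(k/m) = √(6590/29.9) = 14.85 rad/s.
Critical damping c_c = 2√(k·m) = 2√(6590 × 29.9) = 887.8 N·s/m, so ζ = c/c_c = 155/887.8 = 0.1746.
ω_d = ω_n√(1 − ζ²) = 14.85 × √(1 − 0.0305) = 14.62 rad/s.
f_d = ω_d/(2π) = 2.327 Hz.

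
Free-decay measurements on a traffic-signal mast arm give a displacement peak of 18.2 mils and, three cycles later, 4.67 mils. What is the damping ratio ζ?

0.0720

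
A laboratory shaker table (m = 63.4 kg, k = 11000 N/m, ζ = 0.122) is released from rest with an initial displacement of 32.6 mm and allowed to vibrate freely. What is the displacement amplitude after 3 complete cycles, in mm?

Logarithmic decrement δ = 2πζ/√(1 − ζ²) = 2π × 0.1220/√(1 − 0.0149) = 0.7723.
After n cycles, x_n/x₀ = e^(−nδ), so x_3 = 32.6 × e^(−3 × 0.7723) = 32.6 × 0.09857 = 3.213 mm.

3.21 mm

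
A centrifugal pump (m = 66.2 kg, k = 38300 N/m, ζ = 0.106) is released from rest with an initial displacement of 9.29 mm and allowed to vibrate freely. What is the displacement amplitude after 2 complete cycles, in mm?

Logarithmic decrement δ = 2πζ/√(1 − ζ²) = 2π × 0.1060/√(1 − 0.0112) = 0.6698.
After n cycles, x_n/x₀ = e^(−nδ), so x_2 = 9.29 × e^(−2 × 0.6698) = 9.29 × 0.2620 = 2.434 mm.

2.43 mm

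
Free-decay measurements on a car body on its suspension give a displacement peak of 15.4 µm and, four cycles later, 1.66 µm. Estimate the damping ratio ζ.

0.0883

Logarithmic decrement δ = (1/n)·ln(x₀/x_n) = (1/4)·ln(15.4/1.66) = (1/4)·ln(9.277) = 0.5569.
ζ = δ/√(4π² + δ²) = 0.5569/√(39.48 + 0.310) = 0.5569/6.308 = 0.08829.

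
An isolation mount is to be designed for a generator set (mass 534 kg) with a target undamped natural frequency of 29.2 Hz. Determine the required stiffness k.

18000000 N/m

ω_n = 2πf_n = 2π × 29.2 = 183.5 rad/s.
k = m·ω_n² = 534 × 183.5² = 534 × 33660 = 17970000 N/m.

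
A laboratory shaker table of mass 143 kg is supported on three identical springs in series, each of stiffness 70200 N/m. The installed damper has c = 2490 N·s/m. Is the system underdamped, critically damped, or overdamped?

underdamped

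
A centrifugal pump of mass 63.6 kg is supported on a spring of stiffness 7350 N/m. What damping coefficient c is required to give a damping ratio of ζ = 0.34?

465 N·s/m

c_c = 2√(k·m) = 2√(7350 × 63.6) = 1367 N·s/m.
c = ζ·c_c = 0.34 × 1367 = 464.9 N·s/m.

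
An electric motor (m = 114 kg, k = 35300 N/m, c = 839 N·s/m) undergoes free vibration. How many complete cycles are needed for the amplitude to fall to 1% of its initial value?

4 cycles

ζ = c/(2√(km)) = 839/(2√(35300 × 114)) = 839/4012 = 0.2091.
Logarithmic decrement δ = 2πζ/√(1 − ζ²) = 2π × 0.2091/√(1 − 0.0437) = 1.344.
x_n/x₀ = e^(−nδ) ≤ 0.01; take ln: n ≥ ln(1/0.01)/δ = 4.605/1.344 = 3.427.
So 4 complete cycles are required.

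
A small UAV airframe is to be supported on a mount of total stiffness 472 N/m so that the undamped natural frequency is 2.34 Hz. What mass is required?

2.18 kg

ω_n = 2πf_n = 2π × 2.34 = 14.70 rad/s.
m = k/ω_n² = 472/14.70² = 472/216.2 = 2.183 kg.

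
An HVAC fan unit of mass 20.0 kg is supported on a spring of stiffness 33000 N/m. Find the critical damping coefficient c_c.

1620 N·s/m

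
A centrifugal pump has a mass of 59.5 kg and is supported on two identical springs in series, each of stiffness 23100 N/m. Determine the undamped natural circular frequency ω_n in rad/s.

Series springs: 1/k_eq = 2/23100, so k_eq = 23100/2 = 11550 N/m.
ω_n = √(k_eq/m) = √(11550/59.5) = √194.1 = 13.93 rad/s.

13.9 rad/s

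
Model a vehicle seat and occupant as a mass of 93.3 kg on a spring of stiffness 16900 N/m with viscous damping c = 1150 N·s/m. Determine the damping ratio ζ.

0.458

ω_n = √(k/m) = √(16900/93.3) = 13.46 rad/s.
Critical damping c_c = 2√(k·m) = 2√(16900 × 93.3) = 2511 N·s/m, so ζ = c/c_c = 1150/2511 = 0.4579.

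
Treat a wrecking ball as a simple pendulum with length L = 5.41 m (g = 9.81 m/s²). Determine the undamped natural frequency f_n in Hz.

For a simple pendulum ω_n = √(g/L) = √(9.81/5.41) = √1.813 = 1.347 rad/s.
f_n = ω_n/(2π) = 1.347/6.283 = 0.2143 Hz.

0.214 Hz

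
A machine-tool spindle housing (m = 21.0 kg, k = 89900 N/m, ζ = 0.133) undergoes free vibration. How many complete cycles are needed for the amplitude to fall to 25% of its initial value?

2 cycles

Logarithmic decrement δ = 2πζ/√(1 − ζ²) = 2π × 0.1330/√(1 − 0.0177) = 0.8432.
x_n/x₀ = e^(−nδ) ≤ 0.25; take ln: n ≥ ln(1/0.25)/δ = 1.386/0.8432 = 1.644.
So 2 complete cycles are required.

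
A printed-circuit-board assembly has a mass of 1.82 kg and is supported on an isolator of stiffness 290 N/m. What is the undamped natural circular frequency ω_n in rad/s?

12.6 rad/s

ω_n = √(k/m) = √(290.0/1.82) = √159.3 = 12.62 rad/s.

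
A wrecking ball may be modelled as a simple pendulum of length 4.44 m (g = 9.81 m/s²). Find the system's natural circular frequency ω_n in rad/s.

For a simple pendulum ω_n = √(g/L) = √(9.81/4.44) = √2.209 = 1.486 rad/s.

1.49 rad/s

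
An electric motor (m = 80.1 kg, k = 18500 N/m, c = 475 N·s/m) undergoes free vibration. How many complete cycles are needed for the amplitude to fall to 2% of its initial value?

4 cycles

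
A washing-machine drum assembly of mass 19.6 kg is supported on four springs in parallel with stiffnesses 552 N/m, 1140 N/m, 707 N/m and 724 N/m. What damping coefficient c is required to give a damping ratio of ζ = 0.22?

109 N·s/m

Parallel springs add: k_eq = 552 + 1140 + 707 + 724 = 3123 N/m.
c_c = 2√(k_eq·m) = 2√(3123 × 19.6) = 494.8 N·s/m.
c = ζ·c_c = 0.22 × 494.8 = 108.9 N·s/m.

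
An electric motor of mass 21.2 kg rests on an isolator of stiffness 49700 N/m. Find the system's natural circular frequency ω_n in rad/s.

48.4 rad/s

ω_n = √(k/m) = √(49700/21.2) = √2344 = 48.42 rad/s.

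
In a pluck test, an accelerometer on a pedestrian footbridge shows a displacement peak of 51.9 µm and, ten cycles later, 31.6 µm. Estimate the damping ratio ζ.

0.00790

Logarithmic decrement δ = (1/n)·ln(x₀/x_n) = (1/10)·ln(51.9/31.6) = (1/10)·ln(1.642) = 0.04962.
ζ = δ/√(4π² + δ²) = 0.04962/√(39.48 + 0.00246) = 0.04962/6.283 = 0.007896.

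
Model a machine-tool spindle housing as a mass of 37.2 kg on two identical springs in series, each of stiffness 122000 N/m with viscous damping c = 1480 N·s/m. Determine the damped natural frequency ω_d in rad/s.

35.3 rad/s

Series springs: 1/k_eq = 2/122000, so k_eq = 122000/2 = 61000 N/m.
ω_n = √(k_eq/m) = √(61000/37.2) = 40.49 rad/s.
Critical damping c_c = 2√(k_eq·m) = 2√(61000 × 37.2) = 3013 N·s/m, so ζ = c/c_c = 1480/3013 = 0.4912.
ω_d = ω_n√(1 − ζ²) = 40.49 × √(1 − 0.241) = 35.27 rad/s.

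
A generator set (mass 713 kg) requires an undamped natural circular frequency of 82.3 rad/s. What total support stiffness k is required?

4830000 N/m

k = m·ω_n² = 713 × 82.30² = 713 × 6773 = 4829000 N/m.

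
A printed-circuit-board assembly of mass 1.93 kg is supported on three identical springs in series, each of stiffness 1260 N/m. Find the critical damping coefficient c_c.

56.9 N·s/m

Series springs: 1/k_eq = 3/1260, so k_eq = 1260/3 = 420.0 N/m.
c_c = 2√(k_eq·m) = 2√(420.0 × 1.93) = 2 × 28.47 = 56.94 N·s/m.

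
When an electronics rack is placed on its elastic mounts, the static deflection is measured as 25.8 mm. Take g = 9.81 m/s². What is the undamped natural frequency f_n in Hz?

ω_n = √(g/δ_st) = √(9.81/0.0258) = √380.2 = 19.50 rad/s.
f_n = ω_n/(2π) = 19.50/6.283 = 3.103 Hz.

3.10 Hz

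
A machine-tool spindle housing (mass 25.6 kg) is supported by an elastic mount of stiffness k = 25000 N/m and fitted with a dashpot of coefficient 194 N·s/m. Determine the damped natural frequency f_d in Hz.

ω_n = √(k/m) = √(25000/25.6) = 31.25 rad/s.
Critical damping c_c = 2√(k·m) = 2√(25000 × 25.6) = 1600 N·s/m, so ζ = c/c_c = 194/1600 = 0.1212.
ω_d = ω_n√(1 − ζ²) = 31.25 × √(1 − 0.0147) = 31.02 rad/s.
f_d = ω_d/(2π) = 4.937 Hz.

4.94 Hz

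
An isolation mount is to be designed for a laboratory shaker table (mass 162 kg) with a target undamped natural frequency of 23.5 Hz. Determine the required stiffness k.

ω_n = 2πf_n = 2π × 23.5 = 147.7 rad/s.
k = m·ω_n² = 162 × 147.7² = 162 × 21800 = 3532000 N/m.

3530000 N/m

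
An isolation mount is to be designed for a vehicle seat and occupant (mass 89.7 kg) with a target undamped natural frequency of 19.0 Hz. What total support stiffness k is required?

1280000 N/m

ω_n = 2πf_n = 2π × 19.0 = 119.4 rad/s.
k = m·ω_n² = 89.7 × 119.4² = 89.7 × 14250 = 1278000 N/m.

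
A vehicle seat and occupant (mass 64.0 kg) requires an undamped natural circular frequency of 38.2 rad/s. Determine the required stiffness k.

k = m·ω_n² = 64.0 × 38.20² = 64.0 × 1459 = 93390 N/m.

93400 N/m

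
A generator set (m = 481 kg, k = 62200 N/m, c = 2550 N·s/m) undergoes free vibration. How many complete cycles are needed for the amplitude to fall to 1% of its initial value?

ζ = c/(2√(km)) = 2550/(2√(62200 × 481)) = 2550/10940 = 0.2331.
Logarithmic decrement δ = 2πζ/√(1 − ζ²) = 2π × 0.2331/√(1 − 0.0543) = 1.506.
x_n/x₀ = e^(−nδ) ≤ 0.01; take ln: n ≥ ln(1/0.01)/δ = 4.605/1.506 = 3.058.
So 4 complete cycles are required.

4 cycles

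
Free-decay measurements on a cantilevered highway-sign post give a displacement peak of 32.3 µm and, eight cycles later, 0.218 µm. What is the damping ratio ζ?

Logarithmic decrement δ = (1/n)·ln(x₀/x_n) = (1/8)·ln(32.3/0.218) = (1/8)·ln(148.2) = 0.6248.
ζ = δ/√(4π² + δ²) = 0.6248/√(39.48 + 0.390) = 0.6248/6.314 = 0.09895.

0.0990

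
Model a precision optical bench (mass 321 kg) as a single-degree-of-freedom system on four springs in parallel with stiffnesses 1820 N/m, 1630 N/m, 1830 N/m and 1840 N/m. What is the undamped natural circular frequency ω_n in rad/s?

Parallel springs add: k_eq = 1820 + 1630 + 1830 + 1840 = 7120 N/m.
ω_n = √(k_eq/m) = √(7120/321) = √22.18 = 4.710 rad/s.

4.71 rad/s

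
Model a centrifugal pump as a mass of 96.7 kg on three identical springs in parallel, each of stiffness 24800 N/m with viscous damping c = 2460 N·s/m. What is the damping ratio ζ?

0.459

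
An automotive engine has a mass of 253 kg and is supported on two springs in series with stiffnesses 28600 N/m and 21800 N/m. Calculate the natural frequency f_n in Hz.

Series springs: 1/k_eq = 1/28600 + 1/21800 = 8.084×10^-5, so k_eq = 12370 N/m.
ω_n = √(k_eq/m) = √(12370/253) = √48.90 = 6.993 rad/s.
f_n = ω_n/(2π) = 6.993/6.283 = 1.113 Hz.

1.11 Hz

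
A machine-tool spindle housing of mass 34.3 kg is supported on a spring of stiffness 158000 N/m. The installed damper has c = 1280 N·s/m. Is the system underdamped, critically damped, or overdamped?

c_c = 2√(k·m) = 4656 N·s/m; ζ = c/c_c = 1280/4656 = 0.275.
Since ζ < 1 the system is underdamped.

underdamped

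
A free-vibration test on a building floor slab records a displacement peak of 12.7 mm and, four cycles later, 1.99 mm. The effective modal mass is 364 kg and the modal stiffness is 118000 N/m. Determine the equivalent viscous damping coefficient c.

Logarithmic decrement δ = (1/n)·ln(x₀/x_n) = (1/4)·ln(12.7/1.99) = (1/4)·ln(6.382) = 0.4634.
ζ = δ/√(4π² + δ²) = 0.4634/√(39.48 + 0.215) = 0.4634/6.300 = 0.07355.
c = ζ · 2√(km) = 0.07355 × 2√(118000 × 364) = 0.07355 × 13110 = 964.0 N·s/m.

964 N·s/m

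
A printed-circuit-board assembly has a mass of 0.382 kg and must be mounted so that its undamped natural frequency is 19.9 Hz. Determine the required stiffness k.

5970 N/m

ω_n = 2πf_n = 2π × 19.9 = 125.0 rad/s.
k = m·ω_n² = 0.382 × 125.0² = 0.382 × 15630 = 5972 N/m.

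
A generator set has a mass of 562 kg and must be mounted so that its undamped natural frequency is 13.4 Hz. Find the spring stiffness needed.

3980000 N/m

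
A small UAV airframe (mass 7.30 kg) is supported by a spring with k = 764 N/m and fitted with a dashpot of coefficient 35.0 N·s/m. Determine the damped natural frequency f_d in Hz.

ω_n = √(k/m) = √(764.0/7.30) = 10.23 rad/s.
Critical damping c_c = 2√(k·m) = 2√(764.0 × 7.30) = 149.4 N·s/m, so ζ = c/c_c = 35.0/149.4 = 0.2343.
ω_d = ω_n√(1 − ζ²) = 10.23 × √(1 − 0.0549) = 9.945 rad/s.
f_d = ω_d/(2π) = 1.583 Hz.

1.58 Hz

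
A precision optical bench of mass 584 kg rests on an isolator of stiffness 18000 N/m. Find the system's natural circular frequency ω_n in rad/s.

5.55 rad/s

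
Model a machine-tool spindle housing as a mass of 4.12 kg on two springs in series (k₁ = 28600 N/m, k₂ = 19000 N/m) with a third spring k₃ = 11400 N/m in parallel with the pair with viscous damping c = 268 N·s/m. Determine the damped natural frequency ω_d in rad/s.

Series pair: k_s = k₁k₂/(k₁+k₂) = (28600)(19000)/(28600 + 19000) = 11420 N/m. In parallel with k₃: k_eq = 11420 + 11400 = 22820 N/m.
ω_n = √(k_eq/m) = √(22820/4.12) = 74.42 rad/s.
Critical damping c_c = 2√(k_eq·m) = 2√(22820 × 4.12) = 613.2 N·s/m, so ζ = c/c_c = 268/613.2 = 0.4371.
ω_d = ω_n√(1 − ζ²) = 74.42 × √(1 − 0.191) = 66.93 rad/s.

66.9 rad/s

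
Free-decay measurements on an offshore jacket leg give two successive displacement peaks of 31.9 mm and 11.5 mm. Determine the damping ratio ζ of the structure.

Logarithmic decrement δ = (1/n)·ln(x₀/x_n) = (1/1)·ln(31.9/11.5) = (1/1)·ln(2.774) = 1.020.
ζ = δ/√(4π² + δ²) = 1.020/√(39.48 + 1.04) = 1.020/6.365 = 0.1603.

0.160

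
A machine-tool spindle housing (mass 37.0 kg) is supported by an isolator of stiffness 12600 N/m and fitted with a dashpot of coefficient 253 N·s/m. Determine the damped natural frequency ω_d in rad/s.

ω_n = √(k/m) = √(12600/37.0) = 18.45 rad/s.
Critical damping c_c = 2√(k·m) = 2√(12600 × 37.0) = 1366 N·s/m, so ζ = c/c_c = 253/1366 = 0.1853.
ω_d = ω_n√(1 − ζ²) = 18.45 × √(1 − 0.0343) = 18.13 rad/s.

18.1 rad/s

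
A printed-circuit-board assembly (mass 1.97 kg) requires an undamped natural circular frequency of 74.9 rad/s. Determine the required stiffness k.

11100 N/m

k = m·ω_n² = 1.97 × 74.90² = 1.97 × 5610 = 11050 N/m.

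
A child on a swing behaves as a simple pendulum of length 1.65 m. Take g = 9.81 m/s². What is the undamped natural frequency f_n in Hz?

0.388 Hz

For a simple pendulum ω_n = √(g/L) = √(9.81/1.65) = √5.945 = 2.438 rad/s.
f_n = ω_n/(2π) = 2.438/6.283 = 0.3881 Hz.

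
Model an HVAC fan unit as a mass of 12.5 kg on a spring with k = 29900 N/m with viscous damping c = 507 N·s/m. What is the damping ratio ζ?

0.415

ω_n = √(k/m) = √(29900/12.5) = 48.91 rad/s.
Critical damping c_c = 2√(k·m) = 2√(29900 × 12.5) = 1223 N·s/m, so ζ = c/c_c = 507/1223 = 0.4147.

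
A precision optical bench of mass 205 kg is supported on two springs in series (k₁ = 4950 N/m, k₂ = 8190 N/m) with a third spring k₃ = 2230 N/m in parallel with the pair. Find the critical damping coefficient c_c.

2090 N·s/m

Series pair: k_s = k₁k₂/(k₁+k₂) = (4950)(8190)/(4950 + 8190) = 3085 N/m. In parallel with k₃: k_eq = 3085 + 2230 = 5315 N/m.
c_c = 2√(k_eq·m) = 2√(5315 × 205) = 2 × 1044 = 2088 N·s/m.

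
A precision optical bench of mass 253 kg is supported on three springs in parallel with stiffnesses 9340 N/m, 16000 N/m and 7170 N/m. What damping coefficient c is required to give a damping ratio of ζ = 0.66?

Parallel springs add: k_eq = 9340 + 16000 + 7170 = 32510 N/m.
c_c = 2√(k_eq·m) = 2√(32510 × 253) = 5736 N·s/m.
c = ζ·c_c = 0.66 × 5736 = 3786 N·s/m.

3790 N·s/m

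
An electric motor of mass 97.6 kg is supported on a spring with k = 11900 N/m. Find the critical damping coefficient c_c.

c_c = 2√(k·m) = 2√(11900 × 97.6) = 2 × 1078 = 2155 N·s/m.

2160 N·s/m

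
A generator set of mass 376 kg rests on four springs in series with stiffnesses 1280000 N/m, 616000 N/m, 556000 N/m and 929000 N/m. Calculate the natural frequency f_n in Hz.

Series springs: 1/k_eq = 1/1280000 + 1/616000 + 1/556000 + 1/929000 = 5.280×10^-6, so k_eq = 189400 N/m.
ω_n = √(k_eq/m) = √(189400/376) = √503.7 = 22.44 rad/s.
f_n = ω_n/(2π) = 22.44/6.283 = 3.572 Hz.

3.57 Hz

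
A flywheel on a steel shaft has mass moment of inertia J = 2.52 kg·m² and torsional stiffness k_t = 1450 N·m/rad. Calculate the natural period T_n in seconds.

ω_n = √(k_t/J) = √(1450/2.52) = √575.4 = 23.99 rad/s.
T_n = 2π/ω_n = 6.283/23.99 = 0.2619 s.

0.262 s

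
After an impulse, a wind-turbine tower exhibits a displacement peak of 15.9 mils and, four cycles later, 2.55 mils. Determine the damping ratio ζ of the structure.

Logarithmic decrement δ = (1/n)·ln(x₀/x_n) = (1/4)·ln(15.9/2.55) = (1/4)·ln(6.235) = 0.4576.
ζ = δ/√(4π² + δ²) = 0.4576/√(39.48 + 0.209) = 0.4576/6.300 = 0.07263.

0.0726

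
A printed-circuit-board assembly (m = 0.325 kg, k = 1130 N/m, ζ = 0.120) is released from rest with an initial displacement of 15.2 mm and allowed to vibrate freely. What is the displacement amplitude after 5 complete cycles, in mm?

0.341 mm

Logarithmic decrement δ = 2πζ/√(1 − ζ²) = 2π × 0.1200/√(1 − 0.0144) = 0.7595.
After n cycles, x_n/x₀ = e^(−nδ), so x_5 = 15.2 × e^(−5 × 0.7595) = 15.2 × 0.02243 = 0.3409 mm.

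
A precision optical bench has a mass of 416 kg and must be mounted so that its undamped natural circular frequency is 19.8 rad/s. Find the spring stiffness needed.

163000 N/m

k = m·ω_n² = 416 × 19.80² = 416 × 392.0 = 163100 N/m.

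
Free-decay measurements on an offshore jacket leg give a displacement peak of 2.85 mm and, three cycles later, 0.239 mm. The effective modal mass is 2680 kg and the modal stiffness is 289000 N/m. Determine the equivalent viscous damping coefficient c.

Logarithmic decrement δ = (1/n)·ln(x₀/x_n) = (1/3)·ln(2.85/0.239) = (1/3)·ln(11.92) = 0.8262.
ζ = δ/√(4π² + δ²) = 0.8262/√(39.48 + 0.683) = 0.8262/6.337 = 0.1304.
c = ζ · 2√(km) = 0.1304 × 2√(289000 × 2680) = 0.1304 × 55660 = 7257 N·s/m.

7260 N·s/m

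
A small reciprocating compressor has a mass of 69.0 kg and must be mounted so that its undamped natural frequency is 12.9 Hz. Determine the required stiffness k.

453000 N/m

ω_n = 2πf_n = 2π × 12.9 = 81.05 rad/s.
k = m·ω_n² = 69.0 × 81.05² = 69.0 × 6570 = 453300 N/m.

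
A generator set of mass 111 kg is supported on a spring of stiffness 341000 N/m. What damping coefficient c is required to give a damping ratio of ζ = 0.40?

c_c = 2√(k·m) = 2√(341000 × 111) = 12300 N·s/m.
c = ζ·c_c = 0.40 × 12300 = 4922 N·s/m.

4920 N·s/m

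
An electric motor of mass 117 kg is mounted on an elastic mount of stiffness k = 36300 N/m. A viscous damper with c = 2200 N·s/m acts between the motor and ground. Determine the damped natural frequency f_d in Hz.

2.37 Hz

ω_n = √(k/m) = √(36300/117) = 17.61 rad/s.
Critical damping c_c = 2√(k·m) = 2√(36300 × 117) = 4122 N·s/m, so ζ = c/c_c = 2200/4122 = 0.5338.
ω_d = ω_n√(1 − ζ²) = 17.61 × √(1 − 0.285) = 14.90 rad/s.
f_d = ω_d/(2π) = 2.371 Hz.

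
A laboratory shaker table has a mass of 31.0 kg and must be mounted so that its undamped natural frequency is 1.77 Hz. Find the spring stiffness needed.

3830 N/m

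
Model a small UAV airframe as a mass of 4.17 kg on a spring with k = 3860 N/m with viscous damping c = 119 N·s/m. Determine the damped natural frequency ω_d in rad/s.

26.9 rad/s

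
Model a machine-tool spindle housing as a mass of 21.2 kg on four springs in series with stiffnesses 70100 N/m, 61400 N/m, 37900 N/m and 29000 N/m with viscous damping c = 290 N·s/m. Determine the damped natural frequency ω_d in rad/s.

Series springs: 1/k_eq = 1/70100 + 1/61400 + 1/37900 + 1/29000 = 9.142×10^-5, so k_eq = 10940 N/m.
ω_n = √(k_eq/m) = √(10940/21.2) = 22.71 rad/s.
Critical damping c_c = 2√(k_eq·m) = 2√(10940 × 21.2) = 963.1 N·s/m, so ζ = c/c_c = 290/963.1 = 0.3011.
ω_d = ω_n√(1 − ζ²) = 22.71 × √(1 − 0.0907) = 21.66 rad/s.

21.7 rad/s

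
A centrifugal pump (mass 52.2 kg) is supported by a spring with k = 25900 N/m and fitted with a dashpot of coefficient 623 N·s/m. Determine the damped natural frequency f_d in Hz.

3.42 Hz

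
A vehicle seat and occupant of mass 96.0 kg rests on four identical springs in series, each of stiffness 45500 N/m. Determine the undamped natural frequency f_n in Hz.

1.73 Hz

Series springs: 1/k_eq = 4/45500, so k_eq = 45500/4 = 11380 N/m.
ω_n = √(k_eq/m) = √(11380/96.0) = √118.5 = 10.89 rad/s.
f_n = ω_n/(2π) = 10.89/6.283 = 1.732 Hz.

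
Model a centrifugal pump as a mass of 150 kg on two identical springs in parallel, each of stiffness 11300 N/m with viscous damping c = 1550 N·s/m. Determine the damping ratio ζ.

Parallel springs add: k_eq = 2 × 11300 = 22600 N/m.
ω_n = √(k_eq/m) = √(22600/150) = 12.27 rad/s.
Critical damping c_c = 2√(k_eq·m) = 2√(22600 × 150) = 3682 N·s/m, so ζ = c/c_c = 1550/3682 = 0.4209.

0.421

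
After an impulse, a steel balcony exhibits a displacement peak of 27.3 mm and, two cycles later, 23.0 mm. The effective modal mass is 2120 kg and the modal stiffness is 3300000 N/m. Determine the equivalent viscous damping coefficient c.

2280 N·s/m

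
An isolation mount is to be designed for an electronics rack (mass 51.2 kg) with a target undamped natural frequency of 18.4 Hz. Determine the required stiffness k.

684000 N/m

ω_n = 2πf_n = 2π × 18.4 = 115.6 rad/s.
k = m·ω_n² = 51.2 × 115.6² = 51.2 × 13370 = 684300 N/m.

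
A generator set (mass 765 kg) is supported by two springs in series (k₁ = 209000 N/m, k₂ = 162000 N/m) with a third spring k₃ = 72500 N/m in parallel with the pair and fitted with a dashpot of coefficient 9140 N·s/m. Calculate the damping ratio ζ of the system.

0.408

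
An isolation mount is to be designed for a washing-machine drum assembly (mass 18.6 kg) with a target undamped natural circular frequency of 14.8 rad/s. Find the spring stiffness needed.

4070 N/m

k = m·ω_n² = 18.6 × 14.80² = 18.6 × 219.0 = 4074 N/m.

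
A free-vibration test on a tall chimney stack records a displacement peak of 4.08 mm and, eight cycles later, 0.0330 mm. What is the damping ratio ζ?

0.0954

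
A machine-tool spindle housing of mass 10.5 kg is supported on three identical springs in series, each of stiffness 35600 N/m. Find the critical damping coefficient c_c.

Series springs: 1/k_eq = 3/35600, so k_eq = 35600/3 = 11870 N/m.
c_c = 2√(k_eq·m) = 2√(11870 × 10.5) = 2 × 353.0 = 706.0 N·s/m.

706 N·s/m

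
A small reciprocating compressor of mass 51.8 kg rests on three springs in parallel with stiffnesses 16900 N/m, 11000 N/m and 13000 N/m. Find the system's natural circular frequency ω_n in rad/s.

Parallel springs add: k_eq = 16900 + 11000 + 13000 = 40900 N/m.
ω_n = √(k_eq/m) = √(40900/51.8) = √789.6 = 28.10 rad/s.

28.1 rad/s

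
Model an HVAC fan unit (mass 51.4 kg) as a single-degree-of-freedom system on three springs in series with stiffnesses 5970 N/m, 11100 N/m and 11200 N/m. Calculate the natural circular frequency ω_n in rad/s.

Series springs: 1/k_eq = 1/5970 + 1/11100 + 1/11200 = 0.0003469, so k_eq = 2883 N/m.
ω_n = √(k_eq/m) = √(2883/51.4) = √56.09 = 7.489 rad/s.

7.49 rad/s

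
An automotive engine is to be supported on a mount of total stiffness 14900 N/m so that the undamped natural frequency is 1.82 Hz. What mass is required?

ω_n = 2πf_n = 2π × 1.82 = 11.44 rad/s.
m = k/ω_n² = 14900/11.44² = 14900/130.8 = 113.9 kg.

114 kg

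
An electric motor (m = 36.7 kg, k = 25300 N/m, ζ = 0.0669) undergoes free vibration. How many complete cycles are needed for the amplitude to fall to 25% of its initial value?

4 cycles

Logarithmic decrement δ = 2πζ/√(1 − ζ²) = 2π × 0.06690/√(1 − 0.00448) = 0.4213.
x_n/x₀ = e^(−nδ) ≤ 0.25; take ln: n ≥ ln(1/0.25)/δ = 1.386/0.4213 = 3.291.
So 4 complete cycles are required.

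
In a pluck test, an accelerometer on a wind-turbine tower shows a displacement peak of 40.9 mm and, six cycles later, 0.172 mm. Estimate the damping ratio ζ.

0.144

Logarithmic decrement δ = (1/n)·ln(x₀/x_n) = (1/6)·ln(40.9/0.172) = (1/6)·ln(237.8) = 0.9119.
ζ = δ/√(4π² + δ²) = 0.9119/√(39.48 + 0.832) = 0.9119/6.349 = 0.1436.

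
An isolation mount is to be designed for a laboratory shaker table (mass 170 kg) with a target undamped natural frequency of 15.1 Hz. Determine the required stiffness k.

ω_n = 2πf_n = 2π × 15.1 = 94.88 rad/s.
k = m·ω_n² = 170 × 94.88² = 170 × 9001 = 1530000 N/m.

1530000 N/m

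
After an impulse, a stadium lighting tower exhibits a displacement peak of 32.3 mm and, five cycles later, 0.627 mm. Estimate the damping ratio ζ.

Logarithmic decrement δ = (1/n)·ln(x₀/x_n) = (1/5)·ln(32.3/0.627) = (1/5)·ln(51.52) = 0.7884.
ζ = δ/√(4π² + δ²) = 0.7884/√(39.48 + 0.622) = 0.7884/6.332 = 0.1245.

0.124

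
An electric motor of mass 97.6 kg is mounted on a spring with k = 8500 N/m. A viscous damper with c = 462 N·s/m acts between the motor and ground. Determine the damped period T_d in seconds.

0.696 s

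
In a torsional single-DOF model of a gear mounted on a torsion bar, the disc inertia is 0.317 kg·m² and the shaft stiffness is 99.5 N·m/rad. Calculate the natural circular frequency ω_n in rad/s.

17.7 rad/s

ω_n = √(k_t/J) = √(99.5/0.317) = √313.9 = 17.72 rad/s.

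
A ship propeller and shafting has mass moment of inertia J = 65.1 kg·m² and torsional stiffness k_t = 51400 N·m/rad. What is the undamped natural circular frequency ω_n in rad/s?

ω_n = √(k_t/J) = √(51400/65.1) = √789.6 = 28.10 rad/s.

28.1 rad/s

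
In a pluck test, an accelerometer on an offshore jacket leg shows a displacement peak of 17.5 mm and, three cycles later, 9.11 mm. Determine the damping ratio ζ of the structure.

0.0346

Logarithmic decrement δ = (1/n)·ln(x₀/x_n) = (1/3)·ln(17.5/9.11) = (1/3)·ln(1.921) = 0.2176.
ζ = δ/√(4π² + δ²) = 0.2176/√(39.48 + 0.0474) = 0.2176/6.287 = 0.03461.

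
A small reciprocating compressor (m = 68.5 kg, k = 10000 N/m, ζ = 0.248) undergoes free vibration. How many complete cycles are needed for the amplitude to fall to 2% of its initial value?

Logarithmic decrement δ = 2πζ/√(1 − ζ²) = 2π × 0.2480/√(1 − 0.0615) = 1.608.
x_n/x₀ = e^(−nδ) ≤ 0.02; take ln: n ≥ ln(1/0.02)/δ = 3.912/1.608 = 2.432.
So 3 complete cycles are required.

3 cycles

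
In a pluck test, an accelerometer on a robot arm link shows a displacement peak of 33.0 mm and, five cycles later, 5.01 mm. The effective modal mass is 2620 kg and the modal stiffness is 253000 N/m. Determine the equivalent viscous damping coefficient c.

Logarithmic decrement δ = (1/n)·ln(x₀/x_n) = (1/5)·ln(33.0/5.01) = (1/5)·ln(6.587) = 0.3770.
ζ = δ/√(4π² + δ²) = 0.3770/√(39.48 + 0.142) = 0.3770/6.294 = 0.05990.
c = ζ · 2√(km) = 0.05990 × 2√(253000 × 2620) = 0.05990 × 51490 = 3084 N·s/m.

3080 N·s/m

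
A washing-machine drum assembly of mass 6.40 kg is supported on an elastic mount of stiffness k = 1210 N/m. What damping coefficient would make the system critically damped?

176 N·s/m

c_c = 2√(k·m) = 2√(1210 × 6.40) = 2 × 88.00 = 176.0 N·s/m.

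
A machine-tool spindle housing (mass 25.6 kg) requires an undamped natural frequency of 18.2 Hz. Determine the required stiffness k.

ω_n = 2πf_n = 2π × 18.2 = 114.4 rad/s.
k = m·ω_n² = 25.6 × 114.4² = 25.6 × 13080 = 334800 N/m.

335000 N/m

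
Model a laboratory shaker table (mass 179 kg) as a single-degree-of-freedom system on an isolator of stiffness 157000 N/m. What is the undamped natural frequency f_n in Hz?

4.71 Hz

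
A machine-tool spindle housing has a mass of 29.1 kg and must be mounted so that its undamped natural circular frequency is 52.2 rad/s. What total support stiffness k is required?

79300 N/m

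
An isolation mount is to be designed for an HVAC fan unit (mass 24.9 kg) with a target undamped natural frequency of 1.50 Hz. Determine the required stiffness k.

ω_n = 2πf_n = 2π × 1.50 = 9.425 rad/s.
k = m·ω_n² = 24.9 × 9.425² = 24.9 × 88.83 = 2212 N/m.

2210 N/m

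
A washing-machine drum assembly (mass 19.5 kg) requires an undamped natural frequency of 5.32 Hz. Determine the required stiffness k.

21800 N/m

ω_n = 2πf_n = 2π × 5.32 = 33.43 rad/s.
k = m·ω_n² = 19.5 × 33.43² = 19.5 × 1117 = 21790 N/m.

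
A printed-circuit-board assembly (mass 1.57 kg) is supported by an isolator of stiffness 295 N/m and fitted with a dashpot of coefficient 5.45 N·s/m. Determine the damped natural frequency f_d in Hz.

ω_n = √(k/m) = √(295.0/1.57) = 13.71 rad/s.
Critical damping c_c = 2√(k·m) = 2√(295.0 × 1.57) = 43.04 N·s/m, so ζ = c/c_c = 5.45/43.04 = 0.1266.
ω_d = ω_n√(1 − ζ²) = 13.71 × √(1 − 0.0160) = 13.60 rad/s.
f_d = ω_d/(2π) = 2.164 Hz.

2.16 Hz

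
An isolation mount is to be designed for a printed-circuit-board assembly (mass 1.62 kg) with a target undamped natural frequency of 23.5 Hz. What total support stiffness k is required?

ω_n = 2πf_n = 2π × 23.5 = 147.7 rad/s.
k = m·ω_n² = 1.62 × 147.7² = 1.62 × 21800 = 35320 N/m.

35300 N/m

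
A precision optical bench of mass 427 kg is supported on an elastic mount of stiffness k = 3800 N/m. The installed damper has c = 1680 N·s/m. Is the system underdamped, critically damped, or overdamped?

c_c = 2√(k·m) = 2548 N·s/m; ζ = c/c_c = 1680/2548 = 0.659.
Since ζ < 1 the system is underdamped.

underdamped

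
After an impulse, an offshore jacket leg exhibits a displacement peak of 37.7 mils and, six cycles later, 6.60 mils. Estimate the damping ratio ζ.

Logarithmic decrement δ = (1/n)·ln(x₀/x_n) = (1/6)·ln(37.7/6.60) = (1/6)·ln(5.712) = 0.2904.
ζ = δ/√(4π² + δ²) = 0.2904/√(39.48 + 0.0844) = 0.2904/6.290 = 0.04617.

0.0462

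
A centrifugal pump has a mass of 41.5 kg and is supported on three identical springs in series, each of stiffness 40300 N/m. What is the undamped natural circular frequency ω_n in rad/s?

18.0 rad/s

Series springs: 1/k_eq = 3/40300, so k_eq = 40300/3 = 13430 N/m.
ω_n = √(k_eq/m) = √(13430/41.5) = √323.7 = 17.99 rad/s.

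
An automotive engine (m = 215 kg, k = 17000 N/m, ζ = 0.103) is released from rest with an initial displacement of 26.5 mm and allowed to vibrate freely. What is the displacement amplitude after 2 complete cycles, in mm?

Logarithmic decrement δ = 2πζ/√(1 − ζ²) = 2π × 0.1030/√(1 − 0.0106) = 0.6506.
After n cycles, x_n/x₀ = e^(−nδ), so x_2 = 26.5 × e^(−2 × 0.6506) = 26.5 × 0.2722 = 7.213 mm.

7.21 mm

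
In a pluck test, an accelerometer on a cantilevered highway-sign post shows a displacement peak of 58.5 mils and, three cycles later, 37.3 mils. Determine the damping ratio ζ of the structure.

0.0239

Logarithmic decrement δ = (1/n)·ln(x₀/x_n) = (1/3)·ln(58.5/37.3) = (1/3)·ln(1.568) = 0.1500.
ζ = δ/√(4π² + δ²) = 0.1500/√(39.48 + 0.0225) = 0.1500/6.285 = 0.02387.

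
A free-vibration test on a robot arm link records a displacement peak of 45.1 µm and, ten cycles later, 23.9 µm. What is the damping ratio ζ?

Logarithmic decrement δ = (1/n)·ln(x₀/x_n) = (1/10)·ln(45.1/23.9) = (1/10)·ln(1.887) = 0.06350.
ζ = δ/√(4π² + δ²) = 0.06350/√(39.48 + 0.00403) = 0.06350/6.284 = 0.01011.

0.0101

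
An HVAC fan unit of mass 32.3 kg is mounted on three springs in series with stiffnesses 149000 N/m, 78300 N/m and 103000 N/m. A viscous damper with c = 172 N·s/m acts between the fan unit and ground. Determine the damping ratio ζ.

0.0818

Series springs: 1/k_eq = 1/149000 + 1/78300 + 1/103000 = 2.919×10^-5, so k_eq = 34260 N/m.
ω_n = √(k_eq/m) = √(34260/32.3) = 32.57 rad/s.
Critical damping c_c = 2√(k_eq·m) = 2√(34260 × 32.3) = 2104 N·s/m, so ζ = c/c_c = 172/2104 = 0.08176.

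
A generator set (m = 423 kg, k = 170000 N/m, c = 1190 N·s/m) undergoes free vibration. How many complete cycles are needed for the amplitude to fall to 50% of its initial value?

ζ = c/(2√(km)) = 1190/(2√(170000 × 423)) = 1190/16960 = 0.07017.
Logarithmic decrement δ = 2πζ/√(1 − ζ²) = 2π × 0.07017/√(1 − 0.00492) = 0.4420.
x_n/x₀ = e^(−nδ) ≤ 0.5; take ln: n ≥ ln(1/0.5)/δ = 0.6931/0.4420 = 1.568.
So 2 complete cycles are required.

2 cycles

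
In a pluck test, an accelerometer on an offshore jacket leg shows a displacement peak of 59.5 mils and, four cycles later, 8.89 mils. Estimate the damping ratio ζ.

0.0754

Logarithmic decrement δ = (1/n)·ln(x₀/x_n) = (1/4)·ln(59.5/8.89) = (1/4)·ln(6.693) = 0.4753.
ζ = δ/√(4π² + δ²) = 0.4753/√(39.48 + 0.226) = 0.4753/6.301 = 0.07542.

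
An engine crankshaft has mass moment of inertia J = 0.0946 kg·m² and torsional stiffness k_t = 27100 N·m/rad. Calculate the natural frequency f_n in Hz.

85.2 Hz

ω_n = √(k_t/J) = √(27100/0.0946) = √286500 = 535.2 rad/s.
f_n = ω_n/(2π) = 535.2/6.283 = 85.18 Hz.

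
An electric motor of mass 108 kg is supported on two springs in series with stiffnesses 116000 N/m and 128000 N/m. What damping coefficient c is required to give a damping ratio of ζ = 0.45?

2310 N·s/m

Series springs: 1/k_eq = 1/116000 + 1/128000 = 1.643×10^-5, so k_eq = 60850 N/m.
c_c = 2√(k_eq·m) = 2√(60850 × 108) = 5127 N·s/m.
c = ζ·c_c = 0.45 × 5127 = 2307 N·s/m.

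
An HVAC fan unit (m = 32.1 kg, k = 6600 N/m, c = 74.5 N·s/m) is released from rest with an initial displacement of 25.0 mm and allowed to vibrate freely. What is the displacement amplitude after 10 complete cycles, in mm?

ζ = c/(2√(km)) = 74.5/(2√(6600 × 32.1)) = 74.5/920.6 = 0.08093.
Logarithmic decrement δ = 2πζ/√(1 − ζ²) = 2π × 0.08093/√(1 − 0.00655) = 0.5102.
After n cycles, x_n/x₀ = e^(−nδ), so x_10 = 25.0 × e^(−10 × 0.5102) = 25.0 × 0.006087 = 0.1522 mm.

0.152 mm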